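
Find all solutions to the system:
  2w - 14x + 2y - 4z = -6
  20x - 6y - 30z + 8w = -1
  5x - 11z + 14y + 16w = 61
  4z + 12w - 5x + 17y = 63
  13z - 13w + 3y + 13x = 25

no solution

Row-reduce:
R1 ← R1 / (-14).
R2 ← R2 − 20·R1.
R3 ← R3 − 5·R1.
R4 ← R4 + 5·R1.
R5 ← R5 − 13·R1.
R2 ← R2 / (-22/7).
R1 ← R1 + 1/7·R2.
R3 ← R3 − 103/7·R2.
R4 ← R4 − 114/7·R2.
R5 ← R5 − 34/7·R2.
R3 ← R3 / (-1976/11).
R1 ← R1 − 21/11·R3.
R2 ← R2 − 125/11·R3.
R4 ← R4 + 1976/11·R3.
R5 ← R5 + 505/11·R3.
Swap R4 and R5.
R4 ← R4 / (-22973/1976).
R1 ← R1 − 161/1976·R4.
R2 ← R2 − 1617/1976·R4.
R3 ← R3 + 743/1976·R4.
Row 5 reduces to 0 = 3/2, a contradiction. The system is inconsistent.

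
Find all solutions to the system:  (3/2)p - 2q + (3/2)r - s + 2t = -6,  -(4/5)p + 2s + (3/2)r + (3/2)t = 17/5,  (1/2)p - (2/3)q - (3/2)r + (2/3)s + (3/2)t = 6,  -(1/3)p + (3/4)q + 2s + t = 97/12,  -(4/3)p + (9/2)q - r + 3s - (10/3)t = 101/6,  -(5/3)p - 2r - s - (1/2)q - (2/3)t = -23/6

no solution

Row-reduce:
R1 ← R1 / (3/2).
R2 ← R2 + 4/5·R1.
R3 ← R3 − 1/2·R1.
R4 ← R4 + 1/3·R1.
R5 ← R5 + 4/3·R1.
R6 ← R6 + 5/3·R1.
R2 ← R2 / (-16/15).
R1 ← R1 + 4/3·R2.
R4 ← R4 − 11/36·R2.
R5 ← R5 − 49/18·R2.
R6 ← R6 + 49/18·R2.
R3 ← R3 / (-2).
R1 ← R1 + 15/8·R3.
R2 ← R2 + 69/32·R3.
R4 ← R4 − 127/128·R3.
R5 ← R5 − 397/64·R3.
R6 ← R6 + 397/64·R3.
R4 ← R4 / (2069/768).
R1 ← R1 + 55/16·R4.
R2 ← R2 + 157/64·R4.
R3 ← R3 + 1/2·R4.
R5 ← R5 − 3439/384·R4.
R6 ← R6 + 3439/384·R4.
R5 ← R5 / (-4307/4138).
R1 ← R1 − 1350/2069·R5.
R2 ← R2 + 1952/2069·R5.
R3 ← R3 − 401/6207·R5.
R4 ← R4 − 3983/4138·R5.
R6 ← R6 − 4307/4138·R5.
Row 6 reduces to 0 = 1, a contradiction. The system is inconsistent.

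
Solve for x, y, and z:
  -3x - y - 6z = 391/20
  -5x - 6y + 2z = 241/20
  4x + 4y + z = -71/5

x = -9/4, y = -4/5, z = -2

Row-reduce the augmented matrix:
R1 ← R1 / (-3).
R2 ← R2 + 5·R1.
R3 ← R3 − 4·R1.
R2 ← R2 / (-13/3).
R1 ← R1 − 1/3·R2.
R3 ← R3 − 8/3·R2.
R3 ← R3 / (5/13).
R1 ← R1 − 38/13·R3.
R2 ← R2 + 36/13·R3.
Reading off the reduced rows gives x = -9/4, y = -4/5, z = -2.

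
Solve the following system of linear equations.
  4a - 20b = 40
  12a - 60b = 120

Row-reduce:
R1 ← R1 / (4).
R2 ← R2 − 12·R1.
Rank is 1 with 2 unknowns, leaving b free.

infinitely many solutions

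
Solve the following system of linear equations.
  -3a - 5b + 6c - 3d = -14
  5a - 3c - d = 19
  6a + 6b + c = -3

Row-reduce:
R1 ← R1 / (-3).
R2 ← R2 − 5·R1.
R3 ← R3 − 6·R1.
R2 ← R2 / (-25/3).
R1 ← R1 − 5/3·R2.
R3 ← R3 + 4·R2.
R3 ← R3 / (241/25).
R1 ← R1 + 3/5·R3.
R2 ← R2 + 21/25·R3.
Rank is 3 with 4 unknowns, leaving d free.

infinitely many solutions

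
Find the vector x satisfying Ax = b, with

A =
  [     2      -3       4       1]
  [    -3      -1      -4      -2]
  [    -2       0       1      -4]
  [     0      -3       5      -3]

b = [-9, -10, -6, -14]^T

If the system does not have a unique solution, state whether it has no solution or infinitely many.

no solution

Row-reduce:
R1 ← R1 / (2).
R2 ← R2 + 3·R1.
R3 ← R3 + 2·R1.
R2 ← R2 / (-11/2).
R1 ← R1 + 3/2·R2.
R3 ← R3 + 3·R2.
R4 ← R4 + 3·R2.
R3 ← R3 / (43/11).
R1 ← R1 − 16/11·R3.
R2 ← R2 + 4/11·R3.
R4 ← R4 − 43/11·R3.
Row 4 reduces to 0 = 1, a contradiction. The system is inconsistent.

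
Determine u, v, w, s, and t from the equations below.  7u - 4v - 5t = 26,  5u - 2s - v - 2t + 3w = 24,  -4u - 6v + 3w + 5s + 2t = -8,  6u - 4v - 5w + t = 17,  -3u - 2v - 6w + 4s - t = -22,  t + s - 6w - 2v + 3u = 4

u = 5, v = 1, w = 2, s = 2, t = 1

Row-reduce the augmented matrix:
R1 ← R1 / (7).
R2 ← R2 − 5·R1.
R3 ← R3 + 4·R1.
R4 ← R4 − 6·R1.
R5 ← R5 + 3·R1.
R6 ← R6 − 3·R1.
R2 ← R2 / (13/7).
R1 ← R1 + 4/7·R2.
R3 ← R3 + 58/7·R2.
R4 ← R4 + 4/7·R2.
R5 ← R5 + 26/7·R2.
R6 ← R6 + 2/7·R2.
R3 ← R3 / (213/13).
R1 ← R1 − 12/13·R3.
R2 ← R2 − 21/13·R3.
R4 ← R4 + 53/13·R3.
R6 ← R6 + 72/13·R3.
R4 ← R4 / (-113/71).
R1 ← R1 + 28/71·R4.
R2 ← R2 + 49/71·R4.
R3 ← R3 + 17/71·R4.
R6 ← R6 + 45/71·R4.
Swap R5 and R6.
R5 ← R5 / (289/113).
R1 ← R1 + 809/339·R5.
R2 ← R2 + 992/339·R5.
R3 ← R3 + 245/339·R5.
R4 ← R4 + 1555/339·R5.
R6 reduces to 0 = 0, so the extra equation is consistent.
Reading off the reduced rows gives u = 5, v = 1, w = 2, s = 2, t = 1.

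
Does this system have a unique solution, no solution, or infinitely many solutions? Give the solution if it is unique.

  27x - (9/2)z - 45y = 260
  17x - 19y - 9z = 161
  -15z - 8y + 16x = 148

Row-reduce:
R1 ← R1 / (27).
R2 ← R2 − 17·R1.
R3 ← R3 − 16·R1.
R2 ← R2 / (28/3).
R1 ← R1 + 5/3·R2.
R3 ← R3 − 56/3·R2.
Row 3 reduces to 0 = -2/3, a contradiction. The system is inconsistent.

no solution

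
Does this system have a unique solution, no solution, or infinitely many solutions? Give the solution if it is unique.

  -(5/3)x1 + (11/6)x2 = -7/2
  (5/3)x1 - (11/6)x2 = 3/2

no solution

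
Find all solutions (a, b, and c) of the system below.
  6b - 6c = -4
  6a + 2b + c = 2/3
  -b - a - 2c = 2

a = 2/3, b = -4/3, c = -2/3

Row-reduce the augmented matrix:
Swap R1 and R2.
R1 ← R1 / (6).
R3 ← R3 + 1·R1.
R2 ← R2 / (6).
R1 ← R1 − 1/3·R2.
R3 ← R3 + 2/3·R2.
R3 ← R3 / (-5/2).
R1 ← R1 − 1/2·R3.
R2 ← R2 + 1·R3.
Reading off the reduced rows gives a = 2/3, b = -4/3, c = -2/3.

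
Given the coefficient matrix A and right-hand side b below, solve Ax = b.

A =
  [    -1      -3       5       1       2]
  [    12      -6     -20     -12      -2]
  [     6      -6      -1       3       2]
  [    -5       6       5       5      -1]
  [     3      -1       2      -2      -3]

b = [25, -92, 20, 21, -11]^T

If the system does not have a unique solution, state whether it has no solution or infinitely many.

infinitely many solutions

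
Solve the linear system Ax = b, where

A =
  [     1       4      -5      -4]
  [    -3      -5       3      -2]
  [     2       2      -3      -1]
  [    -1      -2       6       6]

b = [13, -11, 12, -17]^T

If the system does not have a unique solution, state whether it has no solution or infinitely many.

Row-reduce the augmented matrix:
R2 ← R2 + 3·R1.
R3 ← R3 − 2·R1.
R4 ← R4 + 1·R1.
R2 ← R2 / (7).
R1 ← R1 − 4·R2.
R3 ← R3 + 6·R2.
R4 ← R4 − 2·R2.
R3 ← R3 / (-23/7).
R1 ← R1 − 13/7·R3.
R2 ← R2 + 12/7·R3.
R4 ← R4 − 31/7·R3.
R4 ← R4 / (-17/23).
R1 ← R1 − 27/23·R4.
R2 ← R2 − 14/23·R4.
R3 ← R3 − 35/23·R4.
Reading off the reduced rows gives x_1 = 5, x_2 = 0, x_3 = 0, x_4 = -2.

x_1 = 5, x_2 = 0, x_3 = 0, x_4 = -2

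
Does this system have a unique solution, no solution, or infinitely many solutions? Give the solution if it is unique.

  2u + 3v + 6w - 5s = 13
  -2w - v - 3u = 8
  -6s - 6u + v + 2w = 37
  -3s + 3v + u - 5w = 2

u = -1, v = -5, w = 0, s = -6

Row-reduce the augmented matrix:
R1 ← R1 / (2).
R2 ← R2 + 3·R1.
R3 ← R3 + 6·R1.
R4 ← R4 − 1·R1.
R2 ← R2 / (7/2).
R1 ← R1 − 3/2·R2.
R3 ← R3 − 10·R2.
R4 ← R4 − 3/2·R2.
Swap R3 and R4.
R3 ← R3 / (-11).
R2 ← R2 − 2·R3.
R4 ← R4 / (3/7).
R1 ← R1 − 5/7·R4.
R2 ← R2 + 127/77·R4.
R3 ← R3 + 19/77·R4.
Reading off the reduced rows gives u = -1, v = -5, w = 0, s = -6.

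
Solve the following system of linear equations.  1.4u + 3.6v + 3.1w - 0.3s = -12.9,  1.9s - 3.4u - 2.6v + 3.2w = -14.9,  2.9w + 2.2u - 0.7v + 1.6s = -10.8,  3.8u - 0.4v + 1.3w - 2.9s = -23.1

Row-reduce the augmented matrix:
R1 ← R1 / (7/5).
R2 ← R2 + 17/5·R1.
R3 ← R3 − 11/5·R1.
R4 ← R4 − 19/5·R1.
R2 ← R2 / (43/7).
R1 ← R1 − 18/7·R2.
R3 ← R3 + 89/14·R2.
R4 ← R4 + 356/35·R2.
R3 ← R3 / (7853/860).
R1 ← R1 + 979/430·R3.
R2 ← R2 − 751/430·R3.
R4 ← R4 − 11449/1075·R3.
R4 ← R4 / (-780579/196325).
R1 ← R1 − 8959/78530·R4.
R2 ← R2 + 17173/39265·R4.
R3 ← R3 − 2824/7853·R4.
Reading off the reduced rows gives u = 0, v = 2, w = -6, s = 5.

u = 0, v = 2, w = -6, s = 5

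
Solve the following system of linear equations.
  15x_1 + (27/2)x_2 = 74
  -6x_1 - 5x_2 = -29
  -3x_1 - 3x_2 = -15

Row-reduce:
R1 ← R1 / (15).
R2 ← R2 + 6·R1.
R3 ← R3 + 3·R1.
R2 ← R2 / (2/5).
R1 ← R1 − 9/10·R2.
R3 ← R3 + 3/10·R2.
Row 3 reduces to 0 = 1/4, a contradiction. The system is inconsistent.

no solution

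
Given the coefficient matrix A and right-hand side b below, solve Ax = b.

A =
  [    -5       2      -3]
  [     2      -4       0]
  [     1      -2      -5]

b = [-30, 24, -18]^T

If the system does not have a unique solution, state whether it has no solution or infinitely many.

Row-reduce the augmented matrix:
R1 ← R1 / (-5).
R2 ← R2 − 2·R1.
R3 ← R3 − 1·R1.
R2 ← R2 / (-16/5).
R1 ← R1 + 2/5·R2.
R3 ← R3 + 8/5·R2.
R3 ← R3 / (-5).
R1 ← R1 − 3/4·R3.
R2 ← R2 − 3/8·R3.
Reading off the reduced rows gives x_1 = 0, x_2 = -6, x_3 = 6.

x_1 = 0, x_2 = -6, x_3 = 6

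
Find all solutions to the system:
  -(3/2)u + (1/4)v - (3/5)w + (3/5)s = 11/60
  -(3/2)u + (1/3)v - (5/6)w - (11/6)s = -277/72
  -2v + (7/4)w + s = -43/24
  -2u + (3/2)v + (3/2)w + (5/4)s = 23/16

Row-reduce the augmented matrix:
R1 ← R1 / (-3/2).
R2 ← R2 + 3/2·R1.
R4 ← R4 + 2·R1.
R2 ← R2 / (1/12).
R1 ← R1 + 1/6·R2.
R3 ← R3 + 2·R2.
R4 ← R4 − 7/6·R2.
R3 ← R3 / (-77/20).
R1 ← R1 + 1/15·R3.
R2 ← R2 + 14/5·R3.
R4 ← R4 − 167/30·R3.
R4 ← R4 / (-2133/44).
R1 ← R1 + 47/11·R4.
R2 ← R2 − 138/11·R4.
R3 ← R3 − 164/11·R4.
Reading off the reduced rows gives u = 1, v = 4/3, w = -1/2, s = 7/4.

u = 1, v = 4/3, w = -1/2, s = 7/4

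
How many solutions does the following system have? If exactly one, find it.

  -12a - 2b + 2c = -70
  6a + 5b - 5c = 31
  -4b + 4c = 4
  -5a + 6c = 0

a = 6, b = 4, c = 5

Row-reduce the augmented matrix:
R1 ← R1 / (-12).
R2 ← R2 − 6·R1.
R4 ← R4 + 5·R1.
R2 ← R2 / (4).
R1 ← R1 − 1/6·R2.
R3 ← R3 + 4·R2.
R4 ← R4 − 5/6·R2.
Swap R3 and R4.
R3 ← R3 / (6).
R2 ← R2 + 1·R3.
R4 reduces to 0 = 0, so the extra equation is consistent.
Reading off the reduced rows gives a = 6, b = 4, c = 5.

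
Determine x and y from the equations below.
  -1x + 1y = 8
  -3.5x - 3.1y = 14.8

From equation 1: x = -8 + y.
Substitute into equation 2 and solve: y = 2.
Then x = -6.

x = -6, y = 2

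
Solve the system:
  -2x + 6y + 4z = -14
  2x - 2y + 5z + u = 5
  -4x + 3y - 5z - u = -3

Row-reduce:
R1 ← R1 / (-2).
R2 ← R2 − 2·R1.
R3 ← R3 + 4·R1.
R2 ← R2 / (4).
R1 ← R1 + 3·R2.
R3 ← R3 + 9·R2.
R3 ← R3 / (29/4).
R1 ← R1 − 19/4·R3.
R2 ← R2 − 9/4·R3.
Rank is 3 with 4 unknowns, leaving u free.

infinitely many solutions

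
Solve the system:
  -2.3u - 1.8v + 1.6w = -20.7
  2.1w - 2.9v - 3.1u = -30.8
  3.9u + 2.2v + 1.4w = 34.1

u = 5, v = 6, w = 1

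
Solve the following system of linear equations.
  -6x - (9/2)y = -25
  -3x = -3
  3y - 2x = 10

Row-reduce:
R1 ← R1 / (-6).
R2 ← R2 + 3·R1.
R3 ← R3 + 2·R1.
R2 ← R2 / (9/4).
R1 ← R1 − 3/4·R2.
R3 ← R3 − 9/2·R2.
Row 3 reduces to 0 = -2/3, a contradiction. The system is inconsistent.

no solution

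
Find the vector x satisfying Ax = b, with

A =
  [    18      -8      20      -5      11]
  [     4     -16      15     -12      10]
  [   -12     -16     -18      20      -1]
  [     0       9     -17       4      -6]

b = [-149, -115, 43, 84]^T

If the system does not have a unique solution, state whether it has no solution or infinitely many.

Row-reduce:
R1 ← R1 / (18).
R2 ← R2 − 4·R1.
R3 ← R3 + 12·R1.
R2 ← R2 / (-128/9).
R1 ← R1 + 4/9·R2.
R3 ← R3 + 64/3·R2.
R4 ← R4 − 9·R2.
R3 ← R3 / (-41/2).
R1 ← R1 − 25/32·R3.
R2 ← R2 + 95/128·R3.
R4 ← R4 + 1321/128·R3.
R4 ← R4 / (-25589/1312).
R1 ← R1 − 433/328·R4.
R2 ← R2 + 563/1312·R4.
R3 ← R3 + 66/41·R4.
Rank is 4 with 5 unknowns, leaving x_5 free.

infinitely many solutions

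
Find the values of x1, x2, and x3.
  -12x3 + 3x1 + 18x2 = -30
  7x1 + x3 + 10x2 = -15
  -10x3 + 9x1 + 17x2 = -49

x1 = -4, x2 = 1, x3 = 3

Row-reduce the augmented matrix:
R1 ← R1 / (3).
R2 ← R2 − 7·R1.
R3 ← R3 − 9·R1.
R2 ← R2 / (-32).
R1 ← R1 − 6·R2.
R3 ← R3 + 37·R2.
R3 ← R3 / (-241/32).
R1 ← R1 − 23/16·R3.
R2 ← R2 + 29/32·R3.
Reading off the reduced rows gives x1 = -4, x2 = 1, x3 = 3.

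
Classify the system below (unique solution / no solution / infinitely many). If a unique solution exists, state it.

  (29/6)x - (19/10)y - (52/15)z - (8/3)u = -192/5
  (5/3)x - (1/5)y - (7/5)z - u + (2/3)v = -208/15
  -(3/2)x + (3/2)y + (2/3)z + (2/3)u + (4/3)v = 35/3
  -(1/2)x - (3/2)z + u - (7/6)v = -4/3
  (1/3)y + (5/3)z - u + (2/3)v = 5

no solution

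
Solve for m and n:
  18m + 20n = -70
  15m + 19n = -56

Row-reduce the augmented matrix:
R1 ← R1 / (18).
R2 ← R2 − 15·R1.
R2 ← R2 / (7/3).
R1 ← R1 − 10/9·R2.
Reading off the reduced rows gives m = -5, n = 1.

m = -5, n = 1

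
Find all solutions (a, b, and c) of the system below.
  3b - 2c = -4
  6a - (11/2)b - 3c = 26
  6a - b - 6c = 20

infinitely many solutions

Row-reduce:
Swap R1 and R2.
R1 ← R1 / (6).
R3 ← R3 − 6·R1.
R2 ← R2 / (3).
R1 ← R1 + 11/12·R2.
R3 ← R3 − 9/2·R2.
Rank is 2 with 3 unknowns, leaving c free.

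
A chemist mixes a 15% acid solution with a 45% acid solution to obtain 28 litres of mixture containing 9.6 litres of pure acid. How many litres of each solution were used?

Let a = litres of solution A, b = litres of solution B.
  b + a = 28
  (3/20)a + (9/20)b = 48/5
Row-reduce the augmented matrix:
R2 ← R2 − 3/20·R1.
R2 ← R2 / (3/10).
R1 ← R1 − 1·R2.
Reading off the reduced rows gives a = 10, b = 18.

litres of solution A: 10, litres of solution B: 18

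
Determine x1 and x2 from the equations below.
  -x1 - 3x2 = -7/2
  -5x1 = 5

From equation 1: x1 = 7/2 − 3·x2.
Substitute into equation 2 and solve: x2 = 3/2.
Then x1 = -1.

x1 = -1, x2 = 3/2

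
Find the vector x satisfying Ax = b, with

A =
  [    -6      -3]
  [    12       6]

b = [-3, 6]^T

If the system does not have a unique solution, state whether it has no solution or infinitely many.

infinitely many solutions

Row-reduce:
R1 ← R1 / (-6).
R2 ← R2 − 12·R1.
Rank is 1 with 2 unknowns, leaving x_2 free.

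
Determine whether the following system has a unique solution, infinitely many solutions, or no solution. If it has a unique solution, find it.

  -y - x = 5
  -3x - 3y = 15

infinitely many solutions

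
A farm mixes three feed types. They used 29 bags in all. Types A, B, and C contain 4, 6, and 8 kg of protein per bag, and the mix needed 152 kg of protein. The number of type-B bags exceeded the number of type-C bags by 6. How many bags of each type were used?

type-A bags: 15, type-B bags: 10, type-C bags: 4

Let a = type-A bags, b = type-B bags, c = type-C bags.
  a + b + c = 29
  8c + 4a + 6b = 152
  b - c = 6
Row-reduce the augmented matrix:
R2 ← R2 − 4·R1.
R2 ← R2 / (2).
R1 ← R1 − 1·R2.
R3 ← R3 − 1·R2.
R3 ← R3 / (-3).
R1 ← R1 + 1·R3.
R2 ← R2 − 2·R3.
Reading off the reduced rows gives a = 15, b = 10, c = 4.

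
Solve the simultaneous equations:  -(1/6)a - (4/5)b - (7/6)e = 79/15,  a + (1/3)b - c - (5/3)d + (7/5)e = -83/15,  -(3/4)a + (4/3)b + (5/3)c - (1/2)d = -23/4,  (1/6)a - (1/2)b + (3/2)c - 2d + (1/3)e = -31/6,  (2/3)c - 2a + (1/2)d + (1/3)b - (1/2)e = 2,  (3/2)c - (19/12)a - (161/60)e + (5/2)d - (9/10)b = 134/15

no solution

Row-reduce:
R1 ← R1 / (-1/6).
R2 ← R2 − 1·R1.
R3 ← R3 + 3/4·R1.
R4 ← R4 − 1/6·R1.
R5 ← R5 + 2·R1.
R6 ← R6 + 19/12·R1.
R2 ← R2 / (-67/15).
R1 ← R1 − 24/5·R2.
R3 ← R3 − 74/15·R2.
R4 ← R4 + 13/10·R2.
R5 ← R5 − 149/15·R2.
R6 ← R6 − 67/10·R2.
R3 ← R3 / (113/201).
R1 ← R1 + 72/67·R3.
R2 ← R2 − 15/67·R3.
R4 ← R4 − 120/67·R3.
R5 ← R5 + 313/201·R3.
R4 ← R4 / (1343/226).
R1 ← R1 + 708/113·R4.
R2 ← R2 − 295/226·R4.
R3 ← R3 + 941/226·R4.
R5 ← R5 + 1095/113·R4.
R5 ← R5 / (123901/26860).
R1 ← R1 − 21323/6715·R5.
R2 ← R2 − 12841/16116·R5.
R3 ← R3 − 79139/80580·R5.
R4 ← R4 − 12799/20145·R5.
Row 6 reduces to 0 = -2, a contradiction. The system is inconsistent.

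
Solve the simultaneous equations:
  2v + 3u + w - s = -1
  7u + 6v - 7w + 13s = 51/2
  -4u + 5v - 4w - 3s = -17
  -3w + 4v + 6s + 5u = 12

no solution

Row-reduce:
R1 ← R1 / (3).
R2 ← R2 − 7·R1.
R3 ← R3 + 4·R1.
R4 ← R4 − 5·R1.
R2 ← R2 / (4/3).
R1 ← R1 − 2/3·R2.
R3 ← R3 − 23/3·R2.
R4 ← R4 − 2/3·R2.
R3 ← R3 / (51).
R1 ← R1 − 5·R3.
R2 ← R2 + 7·R3.
Row 4 reduces to 0 = -1/4, a contradiction. The system is inconsistent.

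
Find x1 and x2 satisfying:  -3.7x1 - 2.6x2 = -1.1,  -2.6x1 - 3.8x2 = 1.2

x1 = 1, x2 = -1

Row-reduce the augmented matrix:
R1 ← R1 / (-37/10).
R2 ← R2 + 13/5·R1.
R2 ← R2 / (-73/37).
R1 ← R1 − 26/37·R2.
Reading off the reduced rows gives x1 = 1, x2 = -1.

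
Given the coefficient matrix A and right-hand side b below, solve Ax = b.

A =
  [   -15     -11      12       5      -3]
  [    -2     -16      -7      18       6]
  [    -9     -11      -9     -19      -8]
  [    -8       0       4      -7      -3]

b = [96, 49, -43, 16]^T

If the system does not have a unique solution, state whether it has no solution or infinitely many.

infinitely many solutions

Row-reduce:
R1 ← R1 / (-15).
R2 ← R2 + 2·R1.
R3 ← R3 + 9·R1.
R4 ← R4 + 8·R1.
R2 ← R2 / (-218/15).
R1 ← R1 − 11/15·R2.
R3 ← R3 + 22/5·R2.
R4 ← R4 − 88/15·R2.
R3 ← R3 / (-1482/109).
R1 ← R1 + 269/218·R3.
R2 ← R2 − 129/218·R3.
R4 ← R4 + 640/109·R3.
R4 ← R4 / (2247/247).
R1 ← R1 − 1489/494·R4.
R2 ← R2 + 1175/494·R4.
R3 ← R3 − 495/247·R4.
Rank is 4 with 5 unknowns, leaving x_5 free.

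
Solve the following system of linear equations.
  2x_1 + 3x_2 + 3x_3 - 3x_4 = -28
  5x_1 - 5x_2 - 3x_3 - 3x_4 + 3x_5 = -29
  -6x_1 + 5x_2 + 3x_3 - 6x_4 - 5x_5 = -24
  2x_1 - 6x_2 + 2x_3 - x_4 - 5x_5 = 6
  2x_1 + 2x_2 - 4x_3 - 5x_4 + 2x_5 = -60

x_1 = -5, x_2 = -4, x_3 = 4, x_4 = 6, x_5 = 2

Row-reduce the augmented matrix:
R1 ← R1 / (2).
R2 ← R2 − 5·R1.
R3 ← R3 + 6·R1.
R4 ← R4 − 2·R1.
R5 ← R5 − 2·R1.
R2 ← R2 / (-25/2).
R1 ← R1 − 3/2·R2.
R3 ← R3 − 14·R2.
R4 ← R4 + 9·R2.
R5 ← R5 + 1·R2.
R3 ← R3 / (6/25).
R1 ← R1 − 6/25·R3.
R2 ← R2 − 21/25·R3.
R4 ← R4 − 164/25·R3.
R5 ← R5 + 154/25·R3.
R4 ← R4 / (271).
R1 ← R1 − 9·R4.
R2 ← R2 − 69/2·R4.
R3 ← R3 + 83/2·R4.
R5 ← R5 + 258·R4.
R5 ← R5 / (-3637/813).
R1 ← R1 − 203/271·R5.
R2 ← R2 − 191/271·R5.
R3 ← R3 + 866/813·R5.
R4 ← R4 − 113/813·R5.
Reading off the reduced rows gives x_1 = -5, x_2 = -4, x_3 = 4, x_4 = 6, x_5 = 2.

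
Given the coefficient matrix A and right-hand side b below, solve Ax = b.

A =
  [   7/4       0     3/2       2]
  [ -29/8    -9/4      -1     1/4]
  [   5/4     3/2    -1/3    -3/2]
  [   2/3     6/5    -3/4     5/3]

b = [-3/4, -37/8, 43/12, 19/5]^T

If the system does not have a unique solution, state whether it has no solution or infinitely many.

infinitely many solutions

Row-reduce:
R1 ← R1 / (7/4).
R2 ← R2 + 29/8·R1.
R3 ← R3 − 5/4·R1.
R4 ← R4 − 2/3·R1.
R2 ← R2 / (-9/4).
R3 ← R3 − 3/2·R2.
R4 ← R4 − 6/5·R2.
Swap R3 and R4.
R3 ← R3 / (-83/420).
R1 ← R1 − 6/7·R3.
R2 ← R2 + 59/63·R3.
Rank is 3 with 4 unknowns, leaving x_4 free.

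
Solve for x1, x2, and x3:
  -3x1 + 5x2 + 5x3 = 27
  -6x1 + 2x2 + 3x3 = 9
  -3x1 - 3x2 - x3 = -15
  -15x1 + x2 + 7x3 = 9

x1 = 1, x2 = 3, x3 = 3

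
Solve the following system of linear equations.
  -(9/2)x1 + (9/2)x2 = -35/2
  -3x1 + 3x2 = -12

Row-reduce:
R1 ← R1 / (-9/2).
R2 ← R2 + 3·R1.
Row 2 reduces to 0 = -1/3, a contradiction. The system is inconsistent.

no solution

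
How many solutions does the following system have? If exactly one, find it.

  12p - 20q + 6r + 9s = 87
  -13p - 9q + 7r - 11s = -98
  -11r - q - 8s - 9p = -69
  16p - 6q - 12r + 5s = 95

Row-reduce the augmented matrix:
R1 ← R1 / (12).
R2 ← R2 + 13·R1.
R3 ← R3 + 9·R1.
R4 ← R4 − 16·R1.
R2 ← R2 / (-92/3).
R1 ← R1 + 5/3·R2.
R3 ← R3 + 16·R2.
R4 ← R4 − 62/3·R2.
R3 ← R3 / (-623/46).
R1 ← R1 + 43/184·R3.
R2 ← R2 + 81/184·R3.
R4 ← R4 + 1003/92·R3.
R4 ← R4 / (-4586/623).
R1 ← R1 − 516/623·R4.
R2 ← R2 − 75/1246·R4.
R3 ← R3 − 55/1246·R4.
Reading off the reduced rows gives p = 5, q = 0, r = 0, s = 3.

p = 5, q = 0, r = 0, s = 3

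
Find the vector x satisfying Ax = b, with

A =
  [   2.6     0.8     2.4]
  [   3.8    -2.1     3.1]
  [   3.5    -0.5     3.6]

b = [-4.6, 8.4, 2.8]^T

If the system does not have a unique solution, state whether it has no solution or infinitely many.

x_1 = -3, x_2 = -5, x_3 = 3

Row-reduce the augmented matrix:
R1 ← R1 / (13/5).
R2 ← R2 − 19/5·R1.
R3 ← R3 − 7/2·R1.
R2 ← R2 / (-85/26).
R1 ← R1 − 4/13·R2.
R3 ← R3 + 41/26·R2.
R3 ← R3 / (481/850).
R1 ← R1 − 376/425·R3.
R2 ← R2 − 53/425·R3.
Reading off the reduced rows gives x_1 = -3, x_2 = -5, x_3 = 3.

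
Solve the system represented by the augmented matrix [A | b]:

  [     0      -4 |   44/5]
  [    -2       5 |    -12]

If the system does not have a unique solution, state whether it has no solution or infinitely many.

x_1 = 1/2, x_2 = -11/5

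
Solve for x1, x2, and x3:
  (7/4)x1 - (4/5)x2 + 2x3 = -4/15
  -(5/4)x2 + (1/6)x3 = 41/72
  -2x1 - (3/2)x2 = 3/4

Row-reduce the augmented matrix:
R1 ← R1 / (7/4).
R3 ← R3 + 2·R1.
R2 ← R2 / (-5/4).
R1 ← R1 + 16/35·R2.
R3 ← R3 + 169/70·R2.
R3 ← R3 / (1031/525).
R1 ← R1 − 568/525·R3.
R2 ← R2 + 2/15·R3.
Reading off the reduced rows gives x1 = 0, x2 = -1/2, x3 = -1/3.

x1 = 0, x2 = -1/2, x3 = -1/3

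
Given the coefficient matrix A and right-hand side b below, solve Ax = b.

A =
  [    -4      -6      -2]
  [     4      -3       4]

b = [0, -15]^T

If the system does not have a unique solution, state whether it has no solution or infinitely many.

Row-reduce:
R1 ← R1 / (-4).
R2 ← R2 − 4·R1.
R2 ← R2 / (-9).
R1 ← R1 − 3/2·R2.
Rank is 2 with 3 unknowns, leaving x_3 free.

infinitely many solutions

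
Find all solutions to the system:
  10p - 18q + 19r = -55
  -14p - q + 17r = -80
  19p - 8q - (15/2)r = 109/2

no solution

Row-reduce:
R1 ← R1 / (10).
R2 ← R2 + 14·R1.
R3 ← R3 − 19·R1.
R2 ← R2 / (-131/5).
R1 ← R1 + 9/5·R2.
R3 ← R3 − 131/5·R2.
Row 3 reduces to 0 = 2, a contradiction. The system is inconsistent.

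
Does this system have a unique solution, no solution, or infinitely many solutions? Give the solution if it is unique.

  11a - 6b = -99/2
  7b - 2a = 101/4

Row-reduce the augmented matrix:
R1 ← R1 / (11).
R2 ← R2 + 2·R1.
R2 ← R2 / (65/11).
R1 ← R1 + 6/11·R2.
Reading off the reduced rows gives a = -3, b = 11/4.

a = -3, b = 11/4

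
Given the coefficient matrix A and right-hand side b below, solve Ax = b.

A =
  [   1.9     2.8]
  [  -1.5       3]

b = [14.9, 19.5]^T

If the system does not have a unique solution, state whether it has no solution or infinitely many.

x_1 = -1, x_2 = 6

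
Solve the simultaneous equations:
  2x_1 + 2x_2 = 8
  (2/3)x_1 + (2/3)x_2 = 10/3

Row-reduce:
R1 ← R1 / (2).
R2 ← R2 − 2/3·R1.
Row 2 reduces to 0 = 2/3, a contradiction. The system is inconsistent.

no solution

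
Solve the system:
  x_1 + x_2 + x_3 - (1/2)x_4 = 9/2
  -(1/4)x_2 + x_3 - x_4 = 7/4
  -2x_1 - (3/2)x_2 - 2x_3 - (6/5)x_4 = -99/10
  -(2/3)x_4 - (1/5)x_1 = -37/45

x_1 = 3, x_2 = -1/3, x_3 = 2, x_4 = 1/3

Row-reduce the augmented matrix:
R3 ← R3 + 2·R1.
R4 ← R4 + 1/5·R1.
R2 ← R2 / (-1/4).
R1 ← R1 − 1·R2.
R3 ← R3 − 1/2·R2.
R4 ← R4 − 1/5·R2.
R3 ← R3 / (2).
R1 ← R1 − 5·R3.
R2 ← R2 + 4·R3.
R4 ← R4 − 1·R3.
R4 ← R4 / (8/15).
R1 ← R1 − 6·R4.
R2 ← R2 + 22/5·R4.
R3 ← R3 + 21/10·R4.
Reading off the reduced rows gives x_1 = 3, x_2 = -1/3, x_3 = 2, x_4 = 1/3.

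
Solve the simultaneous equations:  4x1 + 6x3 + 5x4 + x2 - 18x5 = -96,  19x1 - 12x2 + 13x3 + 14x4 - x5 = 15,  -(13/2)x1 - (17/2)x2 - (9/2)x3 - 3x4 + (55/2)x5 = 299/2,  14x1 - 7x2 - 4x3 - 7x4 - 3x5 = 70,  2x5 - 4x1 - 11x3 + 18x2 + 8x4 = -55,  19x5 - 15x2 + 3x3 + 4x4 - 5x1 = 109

no solution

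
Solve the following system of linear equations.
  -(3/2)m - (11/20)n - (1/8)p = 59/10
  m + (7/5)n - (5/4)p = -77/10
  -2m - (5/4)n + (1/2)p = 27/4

no solution

Row-reduce:
R1 ← R1 / (-3/2).
R2 ← R2 − 1·R1.
R3 ← R3 + 2·R1.
R2 ← R2 / (31/30).
R1 ← R1 − 11/30·R2.
R3 ← R3 + 31/60·R2.
Row 3 reduces to 0 = -3, a contradiction. The system is inconsistent.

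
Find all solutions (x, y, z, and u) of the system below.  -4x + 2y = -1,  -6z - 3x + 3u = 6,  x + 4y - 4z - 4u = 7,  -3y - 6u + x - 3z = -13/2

x = 1, y = 3/2, z = -1, u = 1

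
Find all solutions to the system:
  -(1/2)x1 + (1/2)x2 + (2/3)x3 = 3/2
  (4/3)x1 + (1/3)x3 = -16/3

infinitely many solutions

Row-reduce:
R1 ← R1 / (-1/2).
R2 ← R2 − 4/3·R1.
R2 ← R2 / (4/3).
R1 ← R1 + 1·R2.
Rank is 2 with 3 unknowns, leaving x3 free.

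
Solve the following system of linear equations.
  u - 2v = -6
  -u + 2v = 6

infinitely many solutions

Row-reduce:
R2 ← R2 + 1·R1.
Rank is 1 with 2 unknowns, leaving v free.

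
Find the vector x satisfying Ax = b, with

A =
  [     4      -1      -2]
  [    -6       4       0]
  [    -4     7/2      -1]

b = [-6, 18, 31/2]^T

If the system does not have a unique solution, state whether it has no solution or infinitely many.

no solution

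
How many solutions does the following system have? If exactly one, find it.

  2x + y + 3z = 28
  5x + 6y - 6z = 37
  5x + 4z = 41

Row-reduce the augmented matrix:
R1 ← R1 / (2).
R2 ← R2 − 5·R1.
R3 ← R3 − 5·R1.
R2 ← R2 / (7/2).
R1 ← R1 − 1/2·R2.
R3 ← R3 + 5/2·R2.
R3 ← R3 / (-92/7).
R1 ← R1 − 24/7·R3.
R2 ← R2 + 27/7·R3.
Reading off the reduced rows gives x = 5, y = 6, z = 4.

x = 5, y = 6, z = 4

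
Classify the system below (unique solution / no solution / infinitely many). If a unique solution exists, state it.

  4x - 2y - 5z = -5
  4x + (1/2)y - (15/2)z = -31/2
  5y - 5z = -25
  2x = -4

no solution

Row-reduce:
R1 ← R1 / (4).
R2 ← R2 − 4·R1.
R4 ← R4 − 2·R1.
R2 ← R2 / (5/2).
R1 ← R1 + 1/2·R2.
R3 ← R3 − 5·R2.
R4 ← R4 − 1·R2.
Swap R3 and R4.
R3 ← R3 / (7/2).
R1 ← R1 + 7/4·R3.
R2 ← R2 + 1·R3.
Row 4 reduces to 0 = -4, a contradiction. The system is inconsistent.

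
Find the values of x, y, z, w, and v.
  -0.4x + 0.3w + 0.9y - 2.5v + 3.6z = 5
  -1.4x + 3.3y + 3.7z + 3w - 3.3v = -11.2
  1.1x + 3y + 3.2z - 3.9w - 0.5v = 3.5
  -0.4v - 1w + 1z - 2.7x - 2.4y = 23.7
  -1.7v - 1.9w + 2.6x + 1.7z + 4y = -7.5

x = -3, y = -4, z = -1, w = -5, v = -5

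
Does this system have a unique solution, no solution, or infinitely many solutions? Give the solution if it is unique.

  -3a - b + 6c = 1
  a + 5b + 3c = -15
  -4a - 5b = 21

Row-reduce the augmented matrix:
R1 ← R1 / (-3).
R2 ← R2 − 1·R1.
R3 ← R3 + 4·R1.
R2 ← R2 / (14/3).
R1 ← R1 − 1/3·R2.
R3 ← R3 + 11/3·R2.
R3 ← R3 / (-57/14).
R1 ← R1 + 33/14·R3.
R2 ← R2 − 15/14·R3.
Reading off the reduced rows gives a = -4, b = -1, c = -2.

a = -4, b = -1, c = -2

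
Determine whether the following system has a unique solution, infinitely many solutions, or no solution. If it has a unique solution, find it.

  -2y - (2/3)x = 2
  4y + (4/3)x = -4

infinitely many solutions

Row-reduce:
R1 ← R1 / (-2/3).
R2 ← R2 − 4/3·R1.
Rank is 1 with 2 unknowns, leaving y free.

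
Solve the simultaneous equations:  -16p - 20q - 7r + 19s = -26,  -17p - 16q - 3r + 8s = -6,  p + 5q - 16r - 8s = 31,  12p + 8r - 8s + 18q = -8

Row-reduce the augmented matrix:
R1 ← R1 / (-16).
R2 ← R2 + 17·R1.
R3 ← R3 − 1·R1.
R4 ← R4 − 12·R1.
R2 ← R2 / (21/4).
R1 ← R1 − 5/4·R2.
R3 ← R3 − 15/4·R2.
R4 ← R4 − 3·R2.
R3 ← R3 / (-549/28).
R1 ← R1 + 13/21·R3.
R2 ← R2 − 71/84·R3.
R4 ← R4 − 3/14·R3.
R4 ← R4 / (2422/183).
R1 ← R1 − 2725/1647·R4.
R2 ← R2 + 3689/1647·R4.
R3 ← R3 + 53/549·R4.
Reading off the reduced rows gives p = 1, q = -2, r = -1, s = -3.

p = 1, q = -2, r = -1, s = -3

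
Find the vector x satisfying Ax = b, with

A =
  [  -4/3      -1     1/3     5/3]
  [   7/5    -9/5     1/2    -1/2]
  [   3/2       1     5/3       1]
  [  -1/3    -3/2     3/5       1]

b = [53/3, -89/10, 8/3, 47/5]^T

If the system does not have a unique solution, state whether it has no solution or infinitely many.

x_1 = -6, x_2 = 0, x_3 = 4, x_4 = 5

Row-reduce the augmented matrix:
R1 ← R1 / (-4/3).
R2 ← R2 − 7/5·R1.
R3 ← R3 − 3/2·R1.
R4 ← R4 + 1/3·R1.
R2 ← R2 / (-57/20).
R1 ← R1 − 3/4·R2.
R3 ← R3 + 1/8·R2.
R4 ← R4 + 5/4·R2.
R3 ← R3 / (457/228).
R1 ← R1 + 1/38·R3.
R2 ← R2 + 17/57·R3.
R4 ← R4 − 41/285·R3.
R4 ← R4 / (-1147/6855).
R1 ← R1 + 404/457·R4.
R2 ← R2 + 26/1371·R4.
R3 ← R3 − 643/457·R4.
Reading off the reduced rows gives x_1 = -6, x_2 = 0, x_3 = 4, x_4 = 5.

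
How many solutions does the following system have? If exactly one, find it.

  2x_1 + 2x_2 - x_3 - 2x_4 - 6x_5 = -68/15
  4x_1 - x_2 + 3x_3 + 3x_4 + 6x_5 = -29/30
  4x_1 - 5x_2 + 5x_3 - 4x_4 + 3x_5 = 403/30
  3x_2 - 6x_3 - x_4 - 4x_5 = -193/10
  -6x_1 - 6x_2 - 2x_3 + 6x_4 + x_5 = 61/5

Row-reduce the augmented matrix:
R1 ← R1 / (2).
R2 ← R2 − 4·R1.
R3 ← R3 − 4·R1.
R5 ← R5 + 6·R1.
R2 ← R2 / (-5).
R1 ← R1 − 1·R2.
R3 ← R3 + 9·R2.
R4 ← R4 − 3·R2.
R3 ← R3 / (-2).
R1 ← R1 − 1/2·R3.
R2 ← R2 + 1·R3.
R4 ← R4 + 3·R3.
R5 ← R5 + 5·R3.
R4 ← R4 / (221/10).
R1 ← R1 + 11/4·R4.
R2 ← R2 − 49/10·R4.
R3 ← R3 − 63/10·R4.
R5 ← R5 − 63/2·R4.
R5 ← R5 / (-4507/221).
R1 ← R1 − 76/221·R5.
R2 ← R2 + 485/221·R5.
R3 ← R3 + 150/221·R5.
R4 ← R4 − 329/221·R5.
Reading off the reduced rows gives x_1 = -5/3, x_2 = -3/2, x_3 = 3, x_4 = 0, x_5 = -4/5.

x_1 = -5/3, x_2 = -3/2, x_3 = 3, x_4 = 0, x_5 = -4/5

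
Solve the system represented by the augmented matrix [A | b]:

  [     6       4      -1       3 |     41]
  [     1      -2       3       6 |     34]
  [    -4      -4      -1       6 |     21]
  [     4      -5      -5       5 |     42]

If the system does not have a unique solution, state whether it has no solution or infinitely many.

x_1 = 3, x_2 = 1, x_3 = -1, x_4 = 6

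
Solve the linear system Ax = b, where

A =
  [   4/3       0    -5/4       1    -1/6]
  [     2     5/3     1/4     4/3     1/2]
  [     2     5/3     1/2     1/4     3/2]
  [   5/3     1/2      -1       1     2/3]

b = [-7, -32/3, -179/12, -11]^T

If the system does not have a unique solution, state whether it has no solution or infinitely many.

Row-reduce:
R1 ← R1 / (4/3).
R2 ← R2 − 2·R1.
R3 ← R3 − 2·R1.
R4 ← R4 − 5/3·R1.
R2 ← R2 / (5/3).
R3 ← R3 − 5/3·R2.
R4 ← R4 − 1/2·R2.
R3 ← R3 / (1/4).
R1 ← R1 + 15/16·R3.
R2 ← R2 − 51/40·R3.
R4 ← R4 + 3/40·R3.
R4 ← R4 / (-21/40).
R1 ← R1 + 53/16·R4.
R2 ← R2 − 217/40·R4.
R3 ← R3 + 13/3·R4.
Rank is 4 with 5 unknowns, leaving x_5 free.

infinitely many solutions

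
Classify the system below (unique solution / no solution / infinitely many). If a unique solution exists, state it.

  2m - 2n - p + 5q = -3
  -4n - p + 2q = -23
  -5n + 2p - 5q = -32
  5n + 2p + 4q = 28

m = 4, n = 6, p = -1, q = 0

Row-reduce the augmented matrix:
R1 ← R1 / (2).
R2 ← R2 / (-4).
R1 ← R1 + 1·R2.
R3 ← R3 + 5·R2.
R4 ← R4 − 5·R2.
R3 ← R3 / (13/4).
R1 ← R1 + 1/4·R3.
R2 ← R2 − 1/4·R3.
R4 ← R4 − 3/4·R3.
R4 ← R4 / (107/13).
R1 ← R1 − 37/26·R4.
R2 ← R2 − 1/13·R4.
R3 ← R3 + 30/13·R4.
Reading off the reduced rows gives m = 4, n = 6, p = -1, q = 0.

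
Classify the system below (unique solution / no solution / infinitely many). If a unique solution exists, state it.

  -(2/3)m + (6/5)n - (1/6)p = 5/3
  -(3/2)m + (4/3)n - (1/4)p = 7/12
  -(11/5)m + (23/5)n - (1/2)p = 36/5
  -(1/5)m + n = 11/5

Row-reduce the augmented matrix:
R1 ← R1 / (-2/3).
R2 ← R2 + 3/2·R1.
R3 ← R3 + 11/5·R1.
R4 ← R4 + 1/5·R1.
R2 ← R2 / (-41/30).
R1 ← R1 + 9/5·R2.
R3 ← R3 − 16/25·R2.
R4 ← R4 − 16/25·R2.
R3 ← R3 / (89/820).
R1 ← R1 − 7/82·R3.
R2 ← R2 + 15/164·R3.
R4 ← R4 − 89/820·R3.
R4 reduces to 0 = 0, so the extra equation is consistent.
Reading off the reduced rows gives m = 3/2, n = 5/2, p = 2.

m = 3/2, n = 5/2, p = 2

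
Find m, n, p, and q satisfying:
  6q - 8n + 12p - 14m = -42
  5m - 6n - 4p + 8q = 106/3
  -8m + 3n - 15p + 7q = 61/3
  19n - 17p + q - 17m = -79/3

Row-reduce the augmented matrix:
R1 ← R1 / (-14).
R2 ← R2 − 5·R1.
R3 ← R3 + 8·R1.
R4 ← R4 + 17·R1.
R2 ← R2 / (-62/7).
R1 ← R1 − 4/7·R2.
R3 ← R3 − 53/7·R2.
R4 ← R4 − 201/7·R2.
R3 ← R3 / (-670/31).
R1 ← R1 + 26/31·R3.
R2 ← R2 + 1/31·R3.
R4 ← R4 + 950/31·R3.
R4 ← R4 / (619/67).
R1 ← R1 + 167/670·R4.
R2 ← R2 + 1559/1340·R4.
R3 ← R3 + 759/1340·R4.
Reading off the reduced rows gives m = 2, n = -2, p = -8/3, q = 1/3.

m = 2, n = -2, p = -8/3, q = 1/3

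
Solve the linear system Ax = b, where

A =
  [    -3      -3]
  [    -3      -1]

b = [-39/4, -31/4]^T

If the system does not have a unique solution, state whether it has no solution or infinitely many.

From equation 2: x_2 = 31/4 − 3·x_1.
Substitute into equation 1 and solve: x_1 = 9/4.
Then x_2 = 1.

x_1 = 9/4, x_2 = 1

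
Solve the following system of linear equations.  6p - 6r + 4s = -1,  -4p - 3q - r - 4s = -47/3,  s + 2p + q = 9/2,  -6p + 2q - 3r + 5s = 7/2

p = 1/2, q = 2, r = 5/3, s = 3/2

Row-reduce the augmented matrix:
R1 ← R1 / (6).
R2 ← R2 + 4·R1.
R3 ← R3 − 2·R1.
R4 ← R4 + 6·R1.
R2 ← R2 / (-3).
R3 ← R3 − 1·R2.
R4 ← R4 − 2·R2.
R3 ← R3 / (1/3).
R1 ← R1 + 1·R3.
R2 ← R2 − 5/3·R3.
R4 ← R4 + 37/3·R3.
R4 ← R4 / (-62/3).
R1 ← R1 + 5/3·R4.
R2 ← R2 − 13/3·R4.
R3 ← R3 + 7/3·R4.
Reading off the reduced rows gives p = 1/2, q = 2, r = 5/3, s = 3/2.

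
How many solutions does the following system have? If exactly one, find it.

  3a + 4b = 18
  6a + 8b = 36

Row-reduce:
R1 ← R1 / (3).
R2 ← R2 − 6·R1.
Rank is 1 with 2 unknowns, leaving b free.

infinitely many solutions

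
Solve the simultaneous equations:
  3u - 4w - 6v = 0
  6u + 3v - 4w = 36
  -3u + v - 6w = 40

u = 0, v = 4, w = -6

Row-reduce the augmented matrix:
R1 ← R1 / (3).
R2 ← R2 − 6·R1.
R3 ← R3 + 3·R1.
R2 ← R2 / (15).
R1 ← R1 + 2·R2.
R3 ← R3 + 5·R2.
R3 ← R3 / (-26/3).
R1 ← R1 + 4/5·R3.
R2 ← R2 − 4/15·R3.
Reading off the reduced rows gives u = 0, v = 4, w = -6.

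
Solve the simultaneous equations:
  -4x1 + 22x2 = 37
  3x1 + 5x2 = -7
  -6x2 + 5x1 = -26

Row-reduce:
R1 ← R1 / (-4).
R2 ← R2 − 3·R1.
R3 ← R3 − 5·R1.
R2 ← R2 / (43/2).
R1 ← R1 + 11/2·R2.
R3 ← R3 − 43/2·R2.
Row 3 reduces to 0 = -1/2, a contradiction. The system is inconsistent.

no solution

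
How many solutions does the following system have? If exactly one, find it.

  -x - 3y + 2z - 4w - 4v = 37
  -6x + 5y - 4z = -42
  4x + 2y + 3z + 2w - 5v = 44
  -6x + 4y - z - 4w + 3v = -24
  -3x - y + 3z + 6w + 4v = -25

Row-reduce the augmented matrix:
R1 ← R1 / (-1).
R2 ← R2 + 6·R1.
R3 ← R3 − 4·R1.
R4 ← R4 + 6·R1.
R5 ← R5 + 3·R1.
R2 ← R2 / (23).
R1 ← R1 − 3·R2.
R3 ← R3 + 10·R2.
R4 ← R4 − 22·R2.
R5 ← R5 − 8·R2.
R3 ← R3 / (93/23).
R1 ← R1 − 2/23·R3.
R2 ← R2 + 16/23·R3.
R4 ← R4 − 53/23·R3.
R5 ← R5 − 59/23·R3.
R4 ← R4 / (-86/93).
R1 ← R1 − 88/93·R4.
R2 ← R2 − 40/93·R4.
R3 ← R3 + 82/93·R4.
R5 ← R5 − 1108/93·R4.
R5 ← R5 / (6193/43).
R1 ← R1 − 490/43·R5.
R2 ← R2 − 168/43·R5.
R3 ← R3 + 525/43·R5.
R4 ← R4 + 468/43·R5.
Reading off the reduced rows gives x = 3, y = 0, z = 6, w = -3, v = -4.

x = 3, y = 0, z = 6, w = -3, v = -4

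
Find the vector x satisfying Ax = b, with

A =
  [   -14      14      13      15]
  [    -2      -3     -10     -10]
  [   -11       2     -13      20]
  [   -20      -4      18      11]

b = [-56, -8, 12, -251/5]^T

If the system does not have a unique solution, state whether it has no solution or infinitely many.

x_1 = 3, x_2 = -2, x_3 = -1, x_4 = 9/5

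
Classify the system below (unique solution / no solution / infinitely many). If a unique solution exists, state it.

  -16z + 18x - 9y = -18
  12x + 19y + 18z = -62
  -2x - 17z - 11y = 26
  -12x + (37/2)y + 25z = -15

Row-reduce:
R1 ← R1 / (18).
R2 ← R2 − 12·R1.
R3 ← R3 + 2·R1.
R4 ← R4 + 12·R1.
R2 ← R2 / (25).
R1 ← R1 + 1/2·R2.
R3 ← R3 + 12·R2.
R4 ← R4 − 25/2·R2.
R3 ← R3 / (-1129/225).
R1 ← R1 + 71/225·R3.
R2 ← R2 − 86/75·R3.
Row 4 reduces to 0 = -2, a contradiction. The system is inconsistent.

no solution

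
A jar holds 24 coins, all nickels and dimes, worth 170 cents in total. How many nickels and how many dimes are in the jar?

Let n = nickels, d = dimes.
  n + d = 24
  5n + 10d = 170
Row-reduce the augmented matrix:
R2 ← R2 − 5·R1.
R2 ← R2 / (5).
R1 ← R1 − 1·R2.
Reading off the reduced rows gives n = 14, d = 10.

nickels: 14, dimes: 10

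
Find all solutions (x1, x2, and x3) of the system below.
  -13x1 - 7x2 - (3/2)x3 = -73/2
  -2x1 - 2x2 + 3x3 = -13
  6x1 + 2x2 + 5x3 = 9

no solution

Row-reduce:
R1 ← R1 / (-13).
R2 ← R2 + 2·R1.
R3 ← R3 − 6·R1.
R2 ← R2 / (-12/13).
R1 ← R1 − 7/13·R2.
R3 ← R3 + 16/13·R2.
Row 3 reduces to 0 = 2, a contradiction. The system is inconsistent.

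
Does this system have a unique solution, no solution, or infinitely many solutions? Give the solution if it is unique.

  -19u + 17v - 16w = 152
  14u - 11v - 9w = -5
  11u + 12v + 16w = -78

Row-reduce the augmented matrix:
R1 ← R1 / (-19).
R2 ← R2 − 14·R1.
R3 ← R3 − 11·R1.
R2 ← R2 / (29/19).
R1 ← R1 + 17/19·R2.
R3 ← R3 − 415/19·R2.
R3 ← R3 / (8823/29).
R1 ← R1 + 329/29·R3.
R2 ← R2 + 395/29·R3.
Reading off the reduced rows gives u = -2, v = 2, w = -5.

u = -2, v = 2, w = -5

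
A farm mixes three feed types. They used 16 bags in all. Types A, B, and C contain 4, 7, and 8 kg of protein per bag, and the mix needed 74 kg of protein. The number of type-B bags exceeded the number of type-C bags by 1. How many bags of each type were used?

type-A bags: 13, type-B bags: 2, type-C bags: 1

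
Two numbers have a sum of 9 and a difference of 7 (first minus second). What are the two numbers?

first number: 8, second number: 1

Let x = first number, y = second number.
  x + y = 9
  x - y = 7
From equation 1: x = 9 − y.
Substitute into equation 2 and solve: y = 1.
Then x = 8.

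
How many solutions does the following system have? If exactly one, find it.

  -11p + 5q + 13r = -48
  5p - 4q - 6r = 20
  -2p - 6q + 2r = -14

no solution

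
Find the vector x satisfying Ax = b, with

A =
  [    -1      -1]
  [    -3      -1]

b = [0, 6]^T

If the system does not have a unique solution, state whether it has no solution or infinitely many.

x_1 = -3, x_2 = 3

Row-reduce the augmented matrix:
R1 ← R1 / (-1).
R2 ← R2 + 3·R1.
R2 ← R2 / (2).
R1 ← R1 − 1·R2.
Reading off the reduced rows gives x_1 = -3, x_2 = 3.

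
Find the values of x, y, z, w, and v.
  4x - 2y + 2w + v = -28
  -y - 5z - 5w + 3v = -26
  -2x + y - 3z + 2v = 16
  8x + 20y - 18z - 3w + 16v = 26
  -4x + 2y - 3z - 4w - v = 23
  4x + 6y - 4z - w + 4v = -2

Row-reduce the augmented matrix:
R1 ← R1 / (4).
R3 ← R3 + 2·R1.
R4 ← R4 − 8·R1.
R5 ← R5 + 4·R1.
R6 ← R6 − 4·R1.
R2 ← R2 / (-1).
R1 ← R1 + 1/2·R2.
R4 ← R4 − 24·R2.
R6 ← R6 − 8·R2.
R3 ← R3 / (-3).
R1 ← R1 − 5/2·R3.
R2 ← R2 − 5·R3.
R4 ← R4 + 138·R3.
R5 ← R5 + 3·R3.
R6 ← R6 + 44·R3.
R4 ← R4 / (-173).
R1 ← R1 − 23/6·R4.
R2 ← R2 − 20/3·R4.
R3 ← R3 + 1/3·R4.
R5 ← R5 + 3·R4.
R6 ← R6 + 173/3·R4.
R5 ← R5 / (-691/346).
R1 ← R1 − 33/173·R5.
R2 ← R2 − 17/346·R5.
R3 ← R3 + 269/346·R5.
R4 ← R4 − 29/173·R5.
R6 reduces to 0 = 0, so the extra equation is consistent.
Reading off the reduced rows gives x = -6, y = 5, z = -1, w = 4, v = -2.

x = -6, y = 5, z = -1, w = 4, v = -2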